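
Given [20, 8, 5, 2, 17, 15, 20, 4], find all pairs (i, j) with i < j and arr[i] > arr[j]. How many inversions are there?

Finding inversions in [20, 8, 5, 2, 17, 15, 20, 4]:

(0, 1): arr[0]=20 > arr[1]=8
(0, 2): arr[0]=20 > arr[2]=5
(0, 3): arr[0]=20 > arr[3]=2
(0, 4): arr[0]=20 > arr[4]=17
(0, 5): arr[0]=20 > arr[5]=15
(0, 7): arr[0]=20 > arr[7]=4
(1, 2): arr[1]=8 > arr[2]=5
(1, 3): arr[1]=8 > arr[3]=2
(1, 7): arr[1]=8 > arr[7]=4
(2, 3): arr[2]=5 > arr[3]=2
(2, 7): arr[2]=5 > arr[7]=4
(4, 5): arr[4]=17 > arr[5]=15
(4, 7): arr[4]=17 > arr[7]=4
(5, 7): arr[5]=15 > arr[7]=4
(6, 7): arr[6]=20 > arr[7]=4

Total inversions: 15

The array has 15 inversion(s): (0,1), (0,2), (0,3), (0,4), (0,5), (0,7), (1,2), (1,3), (1,7), (2,3), (2,7), (4,5), (4,7), (5,7), (6,7). Each pair (i,j) satisfies i < j and arr[i] > arr[j].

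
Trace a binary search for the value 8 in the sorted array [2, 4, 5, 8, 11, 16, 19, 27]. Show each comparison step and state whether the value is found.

Binary search for 8 in [2, 4, 5, 8, 11, 16, 19, 27]:

lo=0, hi=7, mid=3, arr[mid]=8 -> Found target at index 3!

Binary search finds 8 at index 3 after 1 comparisons. The search repeatedly halves the search space by comparing with the middle element.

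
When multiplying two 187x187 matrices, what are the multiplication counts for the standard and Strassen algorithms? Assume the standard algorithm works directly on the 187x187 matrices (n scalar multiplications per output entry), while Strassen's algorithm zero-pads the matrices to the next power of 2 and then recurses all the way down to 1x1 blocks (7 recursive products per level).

Matrix multiplication for 187x187 matrices:

Strassen's algorithm requires power-of-2 dimensions. Pad 187x187 to 256x256 (next power of 2).

Standard algorithm: 187^3 = 6539203 multiplications
Strassen's algorithm: 7^(log2(256)) = 7^8 = 5764801 multiplications
Savings: 6539203 - 5764801 = 774402 multiplications

Standard: 6539203 multiplications (187^3). Strassen: 5764801 multiplications (7^8, after padding to 256x256). Strassen reduces 8 recursive multiplications to 7 at each level.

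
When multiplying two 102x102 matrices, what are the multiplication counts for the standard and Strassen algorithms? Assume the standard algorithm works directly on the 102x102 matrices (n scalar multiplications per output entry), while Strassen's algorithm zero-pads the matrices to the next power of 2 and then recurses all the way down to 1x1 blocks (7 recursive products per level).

Matrix multiplication for 102x102 matrices:

Strassen's algorithm requires power-of-2 dimensions. Pad 102x102 to 128x128 (next power of 2).

Standard algorithm: 102^3 = 1061208 multiplications
Strassen's algorithm: 7^(log2(128)) = 7^7 = 823543 multiplications
Savings: 1061208 - 823543 = 237665 multiplications

Standard: 1061208 multiplications (102^3). Strassen: 823543 multiplications (7^7, after padding to 128x128). Strassen reduces 8 recursive multiplications to 7 at each level.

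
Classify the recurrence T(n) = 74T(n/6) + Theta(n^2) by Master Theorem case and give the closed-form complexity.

Master Theorem for T(n) = 74T(n/6) + O(n^2):

a = 74, b = 6, c = 2
log_b(a) = log_6(74) = 2.4021

Case 1: c = 2 < log_6(74) = 2.4021
T(n) = O(n^(log_6 74))

For T(n) = 74T(n/6) + O(n^2): log_6(74) = 2.4021. This is Case 1 of the Master Theorem (c < log_b(a), work dominated by leaves), giving O(n^(log_6 74)).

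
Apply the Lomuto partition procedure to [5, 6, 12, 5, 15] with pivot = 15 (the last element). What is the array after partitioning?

Lomuto partition with pivot = 15:

Initial array: [5, 6, 12, 5, 15]

arr[0]=5 <= 15: swap with position 0, array becomes [5, 6, 12, 5, 15]
arr[1]=6 <= 15: swap with position 1, array becomes [5, 6, 12, 5, 15]
arr[2]=12 <= 15: swap with position 2, array becomes [5, 6, 12, 5, 15]
arr[3]=5 <= 15: swap with position 3, array becomes [5, 6, 12, 5, 15]

Place pivot at position 4: [5, 6, 12, 5, 15]
Pivot position: 4

After partitioning with pivot 15, the array becomes [5, 6, 12, 5, 15]. The pivot is placed at index 4. All elements to the left of the pivot are <= 15, and all elements to the right are > 15.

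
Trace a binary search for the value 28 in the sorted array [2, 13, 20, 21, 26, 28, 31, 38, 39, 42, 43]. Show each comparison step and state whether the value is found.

Binary search for 28 in [2, 13, 20, 21, 26, 28, 31, 38, 39, 42, 43]:

lo=0, hi=10, mid=5, arr[mid]=28 -> Found target at index 5!

Binary search finds 28 at index 5 after 1 comparisons. The search repeatedly halves the search space by comparing with the middle element.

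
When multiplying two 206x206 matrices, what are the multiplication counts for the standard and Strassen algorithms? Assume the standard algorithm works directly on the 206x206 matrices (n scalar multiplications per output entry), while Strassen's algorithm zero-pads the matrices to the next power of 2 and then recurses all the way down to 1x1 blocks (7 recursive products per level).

Matrix multiplication for 206x206 matrices:

Strassen's algorithm requires power-of-2 dimensions. Pad 206x206 to 256x256 (next power of 2).

Standard algorithm: 206^3 = 8741816 multiplications
Strassen's algorithm: 7^(log2(256)) = 7^8 = 5764801 multiplications
Savings: 8741816 - 5764801 = 2977015 multiplications

Standard: 8741816 multiplications (206^3). Strassen: 5764801 multiplications (7^8, after padding to 256x256). Strassen reduces 8 recursive multiplications to 7 at each level.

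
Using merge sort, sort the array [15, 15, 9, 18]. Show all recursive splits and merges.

Merge sort trace:

Split: [15, 15, 9, 18] -> [15, 15] and [9, 18]
  Split: [15, 15] -> [15] and [15]
  Merge: [15] + [15] -> [15, 15]
  Split: [9, 18] -> [9] and [18]
  Merge: [9] + [18] -> [9, 18]
Merge: [15, 15] + [9, 18] -> [9, 15, 15, 18]

Final sorted array: [9, 15, 15, 18]

The merge sort proceeds by recursively splitting the array and merging sorted halves.
After all merges, the sorted array is [9, 15, 15, 18].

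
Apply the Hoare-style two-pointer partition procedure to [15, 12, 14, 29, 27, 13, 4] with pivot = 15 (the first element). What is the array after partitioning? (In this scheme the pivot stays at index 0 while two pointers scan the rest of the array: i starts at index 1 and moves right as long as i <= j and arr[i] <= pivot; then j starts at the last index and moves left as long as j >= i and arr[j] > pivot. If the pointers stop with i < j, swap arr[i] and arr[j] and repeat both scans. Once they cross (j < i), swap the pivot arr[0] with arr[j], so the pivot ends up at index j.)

Hoare-style two-pointer partition with pivot = 15:

Initial array: [15, 12, 14, 29, 27, 13, 4]

Pointers start at i = 1, j = 6.
i stops at index 3 (arr[3]=29 > 15), j stops at index 6 (arr[6]=4 <= 15): swap arr[3] and arr[6], array becomes [15, 12, 14, 4, 27, 13, 29]
i stops at index 4 (arr[4]=27 > 15), j stops at index 5 (arr[5]=13 <= 15): swap arr[4] and arr[5], array becomes [15, 12, 14, 4, 13, 27, 29]
i ends at 5, j ends at 4: the pointers have crossed (j < i), so scanning stops.

Swap pivot arr[0] with arr[4] to place pivot at position 4: [13, 12, 14, 4, 15, 27, 29]
Pivot position: 4

After partitioning with pivot 15, the array becomes [13, 12, 14, 4, 15, 27, 29]. The pivot is placed at index 4. All elements to the left of the pivot are <= 15, and all elements to the right are > 15.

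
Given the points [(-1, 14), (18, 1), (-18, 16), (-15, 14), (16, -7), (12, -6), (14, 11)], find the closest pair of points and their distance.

Computing all pairwise distances among 7 points:

d((-1, 14), (18, 1)) = 23.0217
d((-1, 14), (-18, 16)) = 17.1172
d((-1, 14), (-15, 14)) = 14.0
d((-1, 14), (16, -7)) = 27.0185
d((-1, 14), (12, -6)) = 23.8537
d((-1, 14), (14, 11)) = 15.2971
d((18, 1), (-18, 16)) = 39.0
d((18, 1), (-15, 14)) = 35.4683
d((18, 1), (16, -7)) = 8.2462
d((18, 1), (12, -6)) = 9.2195
d((18, 1), (14, 11)) = 10.7703
d((-18, 16), (-15, 14)) = 3.6056 <-- minimum
d((-18, 16), (16, -7)) = 41.0488
d((-18, 16), (12, -6)) = 37.2022
d((-18, 16), (14, 11)) = 32.3883
d((-15, 14), (16, -7)) = 37.4433
d((-15, 14), (12, -6)) = 33.6006
d((-15, 14), (14, 11)) = 29.1548
d((16, -7), (12, -6)) = 4.1231
d((16, -7), (14, 11)) = 18.1108
d((12, -6), (14, 11)) = 17.1172

Closest pair: (-18, 16) and (-15, 14) with distance 3.6056

The closest pair is (-18, 16) and (-15, 14) with Euclidean distance 3.6056. For 7 points, brute-force pairwise comparison is shown above. For large n, the divide-and-conquer algorithm (sort by x, recurse on halves, check the dividing strip) achieves O(n log n).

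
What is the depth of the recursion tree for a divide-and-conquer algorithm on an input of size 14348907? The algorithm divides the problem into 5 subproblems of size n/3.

For divide and conquer with division factor 3:

Problem sizes at each level:
Level 0: 14348907
Level 1: 4782969
Level 2: 1594323
Level 3: 531441
Level 4: 177147
Level 5: 59049
Level 6: 19683
Level 7: 6561
Level 8: 2187
Level 9: 729
Level 10: 243
Level 11: 81
Level 12: 27
Level 13: 9
Level 14: 3
Level 15: 1

The root is level 0 and the size-1 base case is level 15 (the tree spans levels 0 through 15, i.e. 16 levels counting the root), so the depth is the number of divisions: log_3(14348907) = 15

The recursion tree depth is log_3(14348907) = 15. At each level, the problem size is divided by 3, so it takes 15 divisions to reduce to a base case of size 1. The algorithm makes 5 recursive calls at each level.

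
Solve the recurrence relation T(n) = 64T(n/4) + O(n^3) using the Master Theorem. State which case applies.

Master Theorem for T(n) = 64T(n/4) + O(n^3):

a = 64, b = 4, c = 3
log_b(a) = log_4(64) = 3.0000

Case 2: c = 3 = log_4(64) = 3.0000
T(n) = O(n^3 log n) = O(n^3 log n)

For T(n) = 64T(n/4) + O(n^3): log_4(64) = 3.0000. This is Case 2 of the Master Theorem (c = log_b(a), equal work at all levels), giving O(n^3 log n).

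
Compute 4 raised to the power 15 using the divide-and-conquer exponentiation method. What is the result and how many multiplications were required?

Computing 4^15 by squaring (build up from 4^1; each line after the first costs one multiplication):

4^1 = 4
4^2 = (4^1)^2 = 4^2 = 16
4^3 = 4 * 4^2 = 4 * 16 = 64
4^6 = (4^3)^2 = 64^2 = 4096
4^7 = 4 * 4^6 = 4 * 4096 = 16384
4^14 = (4^7)^2 = 16384^2 = 268435456
4^15 = 4 * 4^14 = 4 * 268435456 = 1073741824

Result: 1073741824
Multiplications needed: 6 (6 lines after 4^1)

4^15 = 1073741824. Using exponentiation by squaring, this requires 6 multiplications. The key idea: if the exponent is even, square the half-power; if odd, multiply by the base once.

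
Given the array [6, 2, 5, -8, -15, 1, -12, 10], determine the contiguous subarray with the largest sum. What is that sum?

Using Kadane's algorithm on [6, 2, 5, -8, -15, 1, -12, 10]:

Scanning through the array:
Position 1 (value 2): max_ending_here = 8, max_so_far = 8
Position 2 (value 5): max_ending_here = 13, max_so_far = 13
Position 3 (value -8): max_ending_here = 5, max_so_far = 13
Position 4 (value -15): max_ending_here = -10, max_so_far = 13
Position 5 (value 1): max_ending_here = 1, max_so_far = 13
Position 6 (value -12): max_ending_here = -11, max_so_far = 13
Position 7 (value 10): max_ending_here = 10, max_so_far = 13

Maximum subarray: [6, 2, 5]
Maximum sum: 13

The maximum subarray is [6, 2, 5] with sum 13. This subarray runs from index 0 to index 2.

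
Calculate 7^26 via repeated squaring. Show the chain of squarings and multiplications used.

Computing 7^26 by squaring (build up from 7^1; each line after the first costs one multiplication):

7^1 = 7
7^2 = (7^1)^2 = 7^2 = 49
7^3 = 7 * 7^2 = 7 * 49 = 343
7^6 = (7^3)^2 = 343^2 = 117649
7^12 = (7^6)^2 = 117649^2 = 13841287201
7^13 = 7 * 7^12 = 7 * 13841287201 = 96889010407
7^26 = (7^13)^2 = 96889010407^2 = 9387480337647754305649

Result: 9387480337647754305649
Multiplications needed: 6 (6 lines after 7^1)

7^26 = 9387480337647754305649. Using exponentiation by squaring, this requires 6 multiplications. The key idea: if the exponent is even, square the half-power; if odd, multiply by the base once.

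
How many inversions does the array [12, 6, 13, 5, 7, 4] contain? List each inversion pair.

Finding inversions in [12, 6, 13, 5, 7, 4]:

(0, 1): arr[0]=12 > arr[1]=6
(0, 3): arr[0]=12 > arr[3]=5
(0, 4): arr[0]=12 > arr[4]=7
(0, 5): arr[0]=12 > arr[5]=4
(1, 3): arr[1]=6 > arr[3]=5
(1, 5): arr[1]=6 > arr[5]=4
(2, 3): arr[2]=13 > arr[3]=5
(2, 4): arr[2]=13 > arr[4]=7
(2, 5): arr[2]=13 > arr[5]=4
(3, 5): arr[3]=5 > arr[5]=4
(4, 5): arr[4]=7 > arr[5]=4

Total inversions: 11

The array has 11 inversion(s): (0,1), (0,3), (0,4), (0,5), (1,3), (1,5), (2,3), (2,4), (2,5), (3,5), (4,5). Each pair (i,j) satisfies i < j and arr[i] > arr[j].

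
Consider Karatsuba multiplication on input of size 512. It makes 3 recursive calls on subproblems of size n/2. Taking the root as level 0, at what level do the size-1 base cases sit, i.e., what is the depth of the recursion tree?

For divide and conquer with division factor 2:

Problem sizes at each level:
Level 0: 512
Level 1: 256
Level 2: 128
Level 3: 64
Level 4: 32
Level 5: 16
Level 6: 8
Level 7: 4
Level 8: 2
Level 9: 1

The root is level 0 and the size-1 base case is level 9 (the tree spans levels 0 through 9, i.e. 10 levels counting the root), so the depth is the number of divisions: log_2(512) = 9

The recursion tree depth is log_2(512) = 9. At each level, the problem size is divided by 2, so it takes 9 divisions to reduce to a base case of size 1. The algorithm makes 3 recursive calls at each level.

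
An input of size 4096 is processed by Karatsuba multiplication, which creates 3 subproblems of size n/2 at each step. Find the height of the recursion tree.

For divide and conquer with division factor 2:

Problem sizes at each level:
Level 0: 4096
Level 1: 2048
Level 2: 1024
Level 3: 512
Level 4: 256
Level 5: 128
Level 6: 64
Level 7: 32
Level 8: 16
Level 9: 8
Level 10: 4
Level 11: 2
Level 12: 1

The root is level 0 and the size-1 base case is level 12 (the tree spans levels 0 through 12, i.e. 13 levels counting the root), so the depth is the number of divisions: log_2(4096) = 12

The recursion tree depth is log_2(4096) = 12. At each level, the problem size is divided by 2, so it takes 12 divisions to reduce to a base case of size 1. The algorithm makes 3 recursive calls at each level.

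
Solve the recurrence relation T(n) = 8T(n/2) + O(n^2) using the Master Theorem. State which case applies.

Master Theorem for T(n) = 8T(n/2) + O(n^2):

a = 8, b = 2, c = 2
log_b(a) = log_2(8) = 3.0000

Case 1: c = 2 < log_2(8) = 3.0000
T(n) = O(n^(log_2 8)) = O(n^3)

For T(n) = 8T(n/2) + O(n^2): log_2(8) = 3.0000. This is Case 1 of the Master Theorem (c < log_b(a), work dominated by leaves), giving O(n^3).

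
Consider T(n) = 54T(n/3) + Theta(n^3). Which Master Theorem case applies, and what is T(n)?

Master Theorem for T(n) = 54T(n/3) + O(n^3):

a = 54, b = 3, c = 3
log_b(a) = log_3(54) = 3.6309

Case 1: c = 3 < log_3(54) = 3.6309
T(n) = O(n^(log_3 54))

For T(n) = 54T(n/3) + O(n^3): log_3(54) = 3.6309. This is Case 1 of the Master Theorem (c < log_b(a), work dominated by leaves), giving O(n^(log_3 54)).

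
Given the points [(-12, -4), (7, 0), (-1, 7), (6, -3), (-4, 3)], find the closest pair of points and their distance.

Computing all pairwise distances among 5 points:

d((-12, -4), (7, 0)) = 19.4165
d((-12, -4), (-1, 7)) = 15.5563
d((-12, -4), (6, -3)) = 18.0278
d((-12, -4), (-4, 3)) = 10.6301
d((7, 0), (-1, 7)) = 10.6301
d((7, 0), (6, -3)) = 3.1623 <-- minimum
d((7, 0), (-4, 3)) = 11.4018
d((-1, 7), (6, -3)) = 12.2066
d((-1, 7), (-4, 3)) = 5.0
d((6, -3), (-4, 3)) = 11.6619

Closest pair: (7, 0) and (6, -3) with distance 3.1623

The closest pair is (7, 0) and (6, -3) with Euclidean distance 3.1623. For 5 points, brute-force pairwise comparison is shown above. For large n, the divide-and-conquer algorithm (sort by x, recurse on halves, check the dividing strip) achieves O(n log n).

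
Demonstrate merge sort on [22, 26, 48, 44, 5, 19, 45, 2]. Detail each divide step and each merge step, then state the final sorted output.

Merge sort trace:

Split: [22, 26, 48, 44, 5, 19, 45, 2] -> [22, 26, 48, 44] and [5, 19, 45, 2]
  Split: [22, 26, 48, 44] -> [22, 26] and [48, 44]
    Split: [22, 26] -> [22] and [26]
    Merge: [22] + [26] -> [22, 26]
    Split: [48, 44] -> [48] and [44]
    Merge: [48] + [44] -> [44, 48]
  Merge: [22, 26] + [44, 48] -> [22, 26, 44, 48]
  Split: [5, 19, 45, 2] -> [5, 19] and [45, 2]
    Split: [5, 19] -> [5] and [19]
    Merge: [5] + [19] -> [5, 19]
    Split: [45, 2] -> [45] and [2]
    Merge: [45] + [2] -> [2, 45]
  Merge: [5, 19] + [2, 45] -> [2, 5, 19, 45]
Merge: [22, 26, 44, 48] + [2, 5, 19, 45] -> [2, 5, 19, 22, 26, 44, 45, 48]

Final sorted array: [2, 5, 19, 22, 26, 44, 45, 48]

The merge sort proceeds by recursively splitting the array and merging sorted halves.
After all merges, the sorted array is [2, 5, 19, 22, 26, 44, 45, 48].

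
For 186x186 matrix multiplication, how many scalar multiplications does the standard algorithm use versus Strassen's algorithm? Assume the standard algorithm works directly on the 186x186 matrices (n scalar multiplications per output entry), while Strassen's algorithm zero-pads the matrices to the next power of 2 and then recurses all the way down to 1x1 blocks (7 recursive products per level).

Matrix multiplication for 186x186 matrices:

Strassen's algorithm requires power-of-2 dimensions. Pad 186x186 to 256x256 (next power of 2).

Standard algorithm: 186^3 = 6434856 multiplications
Strassen's algorithm: 7^(log2(256)) = 7^8 = 5764801 multiplications
Savings: 6434856 - 5764801 = 670055 multiplications

Standard: 6434856 multiplications (186^3). Strassen: 5764801 multiplications (7^8, after padding to 256x256). Strassen reduces 8 recursive multiplications to 7 at each level.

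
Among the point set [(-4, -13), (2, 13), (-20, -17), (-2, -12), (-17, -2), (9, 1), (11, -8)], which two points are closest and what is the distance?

Computing all pairwise distances among 7 points:

d((-4, -13), (2, 13)) = 26.6833
d((-4, -13), (-20, -17)) = 16.4924
d((-4, -13), (-2, -12)) = 2.2361 <-- minimum
d((-4, -13), (-17, -2)) = 17.0294
d((-4, -13), (9, 1)) = 19.105
d((-4, -13), (11, -8)) = 15.8114
d((2, 13), (-20, -17)) = 37.2022
d((2, 13), (-2, -12)) = 25.318
d((2, 13), (-17, -2)) = 24.2074
d((2, 13), (9, 1)) = 13.8924
d((2, 13), (11, -8)) = 22.8473
d((-20, -17), (-2, -12)) = 18.6815
d((-20, -17), (-17, -2)) = 15.2971
d((-20, -17), (9, 1)) = 34.1321
d((-20, -17), (11, -8)) = 32.28
d((-2, -12), (-17, -2)) = 18.0278
d((-2, -12), (9, 1)) = 17.0294
d((-2, -12), (11, -8)) = 13.6015
d((-17, -2), (9, 1)) = 26.1725
d((-17, -2), (11, -8)) = 28.6356
d((9, 1), (11, -8)) = 9.2195

Closest pair: (-4, -13) and (-2, -12) with distance 2.2361

The closest pair is (-4, -13) and (-2, -12) with Euclidean distance 2.2361. For 7 points, brute-force pairwise comparison is shown above. For large n, the divide-and-conquer algorithm (sort by x, recurse on halves, check the dividing strip) achieves O(n log n).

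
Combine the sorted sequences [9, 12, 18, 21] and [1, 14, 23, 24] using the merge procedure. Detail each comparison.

Merging process:

Compare 9 vs 1: take 1 from right. Merged: [1]
Compare 9 vs 14: take 9 from left. Merged: [1, 9]
Compare 12 vs 14: take 12 from left. Merged: [1, 9, 12]
Compare 18 vs 14: take 14 from right. Merged: [1, 9, 12, 14]
Compare 18 vs 23: take 18 from left. Merged: [1, 9, 12, 14, 18]
Compare 21 vs 23: take 21 from left. Merged: [1, 9, 12, 14, 18, 21]
Append remaining from right: [23, 24]. Merged: [1, 9, 12, 14, 18, 21, 23, 24]

Final merged array: [1, 9, 12, 14, 18, 21, 23, 24]
Total comparisons: 6

The merged array is [1, 9, 12, 14, 18, 21, 23, 24], requiring 6 comparisons. The merge step runs in O(n) time where n is the total number of elements.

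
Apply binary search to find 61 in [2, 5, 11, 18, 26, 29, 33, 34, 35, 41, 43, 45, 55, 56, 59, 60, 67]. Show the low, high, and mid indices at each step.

Binary search for 61 in [2, 5, 11, 18, 26, 29, 33, 34, 35, 41, 43, 45, 55, 56, 59, 60, 67]:

lo=0, hi=16, mid=8, arr[mid]=35 -> 35 < 61, search right half
lo=9, hi=16, mid=12, arr[mid]=55 -> 55 < 61, search right half
lo=13, hi=16, mid=14, arr[mid]=59 -> 59 < 61, search right half
lo=15, hi=16, mid=15, arr[mid]=60 -> 60 < 61, search right half
lo=16, hi=16, mid=16, arr[mid]=67 -> 67 > 61, search left half
lo=16 > hi=15, target 61 not found

Binary search determines that 61 is not in the array after 5 comparisons. The search space was exhausted without finding the target.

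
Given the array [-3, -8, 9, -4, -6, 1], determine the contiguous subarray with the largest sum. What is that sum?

Using Kadane's algorithm on [-3, -8, 9, -4, -6, 1]:

Scanning through the array:
Position 1 (value -8): max_ending_here = -8, max_so_far = -3
Position 2 (value 9): max_ending_here = 9, max_so_far = 9
Position 3 (value -4): max_ending_here = 5, max_so_far = 9
Position 4 (value -6): max_ending_here = -1, max_so_far = 9
Position 5 (value 1): max_ending_here = 1, max_so_far = 9

Maximum subarray: [9]
Maximum sum: 9

The maximum subarray is [9] with sum 9. This subarray runs from index 2 to index 2.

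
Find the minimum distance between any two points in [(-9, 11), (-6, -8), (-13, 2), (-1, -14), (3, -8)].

Computing all pairwise distances among 5 points:

d((-9, 11), (-6, -8)) = 19.2354
d((-9, 11), (-13, 2)) = 9.8489
d((-9, 11), (-1, -14)) = 26.2488
d((-9, 11), (3, -8)) = 22.4722
d((-6, -8), (-13, 2)) = 12.2066
d((-6, -8), (-1, -14)) = 7.8102
d((-6, -8), (3, -8)) = 9.0
d((-13, 2), (-1, -14)) = 20.0
d((-13, 2), (3, -8)) = 18.868
d((-1, -14), (3, -8)) = 7.2111 <-- minimum

Closest pair: (-1, -14) and (3, -8) with distance 7.2111

The closest pair is (-1, -14) and (3, -8) with Euclidean distance 7.2111. For 5 points, brute-force pairwise comparison is shown above. For large n, the divide-and-conquer algorithm (sort by x, recurse on halves, check the dividing strip) achieves O(n log n).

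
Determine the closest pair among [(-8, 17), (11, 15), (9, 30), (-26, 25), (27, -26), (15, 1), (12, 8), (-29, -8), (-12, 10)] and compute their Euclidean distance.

Computing all pairwise distances among 9 points:

d((-8, 17), (11, 15)) = 19.105
d((-8, 17), (9, 30)) = 21.4009
d((-8, 17), (-26, 25)) = 19.6977
d((-8, 17), (27, -26)) = 55.4437
d((-8, 17), (15, 1)) = 28.0179
d((-8, 17), (12, 8)) = 21.9317
d((-8, 17), (-29, -8)) = 32.6497
d((-8, 17), (-12, 10)) = 8.0623
d((11, 15), (9, 30)) = 15.1327
d((11, 15), (-26, 25)) = 38.3275
d((11, 15), (27, -26)) = 44.0114
d((11, 15), (15, 1)) = 14.5602
d((11, 15), (12, 8)) = 7.0711 <-- minimum
d((11, 15), (-29, -8)) = 46.1411
d((11, 15), (-12, 10)) = 23.5372
d((9, 30), (-26, 25)) = 35.3553
d((9, 30), (27, -26)) = 58.8218
d((9, 30), (15, 1)) = 29.6142
d((9, 30), (12, 8)) = 22.2036
d((9, 30), (-29, -8)) = 53.7401
d((9, 30), (-12, 10)) = 29.0
d((-26, 25), (27, -26)) = 73.5527
d((-26, 25), (15, 1)) = 47.5079
d((-26, 25), (12, 8)) = 41.6293
d((-26, 25), (-29, -8)) = 33.1361
d((-26, 25), (-12, 10)) = 20.5183
d((27, -26), (15, 1)) = 29.5466
d((27, -26), (12, 8)) = 37.1618
d((27, -26), (-29, -8)) = 58.8218
d((27, -26), (-12, 10)) = 53.0754
d((15, 1), (12, 8)) = 7.6158
d((15, 1), (-29, -8)) = 44.911
d((15, 1), (-12, 10)) = 28.4605
d((12, 8), (-29, -8)) = 44.0114
d((12, 8), (-12, 10)) = 24.0832
d((-29, -8), (-12, 10)) = 24.7588

Closest pair: (11, 15) and (12, 8) with distance 7.0711

The closest pair is (11, 15) and (12, 8) with Euclidean distance 7.0711. For 9 points, brute-force pairwise comparison is shown above. For large n, the divide-and-conquer algorithm (sort by x, recurse on halves, check the dividing strip) achieves O(n log n).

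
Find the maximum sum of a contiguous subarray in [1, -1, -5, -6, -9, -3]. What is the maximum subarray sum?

Using Kadane's algorithm on [1, -1, -5, -6, -9, -3]:

Scanning through the array:
Position 1 (value -1): max_ending_here = 0, max_so_far = 1
Position 2 (value -5): max_ending_here = -5, max_so_far = 1
Position 3 (value -6): max_ending_here = -6, max_so_far = 1
Position 4 (value -9): max_ending_here = -9, max_so_far = 1
Position 5 (value -3): max_ending_here = -3, max_so_far = 1

Maximum subarray: [1]
Maximum sum: 1

The maximum subarray is [1] with sum 1. This subarray runs from index 0 to index 0.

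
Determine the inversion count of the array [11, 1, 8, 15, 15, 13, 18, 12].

Finding inversions in [11, 1, 8, 15, 15, 13, 18, 12]:

(0, 1): arr[0]=11 > arr[1]=1
(0, 2): arr[0]=11 > arr[2]=8
(3, 5): arr[3]=15 > arr[5]=13
(3, 7): arr[3]=15 > arr[7]=12
(4, 5): arr[4]=15 > arr[5]=13
(4, 7): arr[4]=15 > arr[7]=12
(5, 7): arr[5]=13 > arr[7]=12
(6, 7): arr[6]=18 > arr[7]=12

Total inversions: 8

The array has 8 inversion(s): (0,1), (0,2), (3,5), (3,7), (4,5), (4,7), (5,7), (6,7). Each pair (i,j) satisfies i < j and arr[i] > arr[j].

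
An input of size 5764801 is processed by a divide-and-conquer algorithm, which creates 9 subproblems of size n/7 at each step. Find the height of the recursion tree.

For divide and conquer with division factor 7:

Problem sizes at each level:
Level 0: 5764801
Level 1: 823543
Level 2: 117649
Level 3: 16807
Level 4: 2401
Level 5: 343
Level 6: 49
Level 7: 7
Level 8: 1

The root is level 0 and the size-1 base case is level 8 (the tree spans levels 0 through 8, i.e. 9 levels counting the root), so the depth is the number of divisions: log_7(5764801) = 8

The recursion tree depth is log_7(5764801) = 8. At each level, the problem size is divided by 7, so it takes 8 divisions to reduce to a base case of size 1. The algorithm makes 9 recursive calls at each level.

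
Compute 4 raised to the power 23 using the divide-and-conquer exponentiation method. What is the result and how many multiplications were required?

Computing 4^23 by squaring (build up from 4^1; each line after the first costs one multiplication):

4^1 = 4
4^2 = (4^1)^2 = 4^2 = 16
4^4 = (4^2)^2 = 16^2 = 256
4^5 = 4 * 4^4 = 4 * 256 = 1024
4^10 = (4^5)^2 = 1024^2 = 1048576
4^11 = 4 * 4^10 = 4 * 1048576 = 4194304
4^22 = (4^11)^2 = 4194304^2 = 17592186044416
4^23 = 4 * 4^22 = 4 * 17592186044416 = 70368744177664

Result: 70368744177664
Multiplications needed: 7 (7 lines after 4^1)

4^23 = 70368744177664. Using exponentiation by squaring, this requires 7 multiplications. The key idea: if the exponent is even, square the half-power; if odd, multiply by the base once.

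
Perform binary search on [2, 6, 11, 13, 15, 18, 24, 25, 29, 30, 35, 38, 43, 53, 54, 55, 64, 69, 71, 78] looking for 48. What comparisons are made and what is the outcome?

Binary search for 48 in [2, 6, 11, 13, 15, 18, 24, 25, 29, 30, 35, 38, 43, 53, 54, 55, 64, 69, 71, 78]:

lo=0, hi=19, mid=9, arr[mid]=30 -> 30 < 48, search right half
lo=10, hi=19, mid=14, arr[mid]=54 -> 54 > 48, search left half
lo=10, hi=13, mid=11, arr[mid]=38 -> 38 < 48, search right half
lo=12, hi=13, mid=12, arr[mid]=43 -> 43 < 48, search right half
lo=13, hi=13, mid=13, arr[mid]=53 -> 53 > 48, search left half
lo=13 > hi=12, target 48 not found

Binary search determines that 48 is not in the array after 5 comparisons. The search space was exhausted without finding the target.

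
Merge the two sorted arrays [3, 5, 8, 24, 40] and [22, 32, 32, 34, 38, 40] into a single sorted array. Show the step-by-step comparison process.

Merging process:

Compare 3 vs 22: take 3 from left. Merged: [3]
Compare 5 vs 22: take 5 from left. Merged: [3, 5]
Compare 8 vs 22: take 8 from left. Merged: [3, 5, 8]
Compare 24 vs 22: take 22 from right. Merged: [3, 5, 8, 22]
Compare 24 vs 32: take 24 from left. Merged: [3, 5, 8, 22, 24]
Compare 40 vs 32: take 32 from right. Merged: [3, 5, 8, 22, 24, 32]
Compare 40 vs 32: take 32 from right. Merged: [3, 5, 8, 22, 24, 32, 32]
Compare 40 vs 34: take 34 from right. Merged: [3, 5, 8, 22, 24, 32, 32, 34]
Compare 40 vs 38: take 38 from right. Merged: [3, 5, 8, 22, 24, 32, 32, 34, 38]
Compare 40 vs 40: take 40 from left. Merged: [3, 5, 8, 22, 24, 32, 32, 34, 38, 40]
Append remaining from right: [40]. Merged: [3, 5, 8, 22, 24, 32, 32, 34, 38, 40, 40]

Final merged array: [3, 5, 8, 22, 24, 32, 32, 34, 38, 40, 40]
Total comparisons: 10

The merged array is [3, 5, 8, 22, 24, 32, 32, 34, 38, 40, 40], requiring 10 comparisons. The merge step runs in O(n) time where n is the total number of elements.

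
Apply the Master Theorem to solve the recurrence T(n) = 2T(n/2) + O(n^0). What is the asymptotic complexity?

Master Theorem for T(n) = 2T(n/2) + O(n^0):

a = 2, b = 2, c = 0
log_b(a) = log_2(2) = 1.0000

Case 1: c = 0 < log_2(2) = 1.0000
T(n) = O(n^(log_2 2)) = O(n)

For T(n) = 2T(n/2) + O(n^0): log_2(2) = 1.0000. This is Case 1 of the Master Theorem (c < log_b(a), work dominated by leaves), giving O(n).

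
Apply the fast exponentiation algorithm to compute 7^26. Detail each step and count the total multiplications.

Computing 7^26 by squaring (build up from 7^1; each line after the first costs one multiplication):

7^1 = 7
7^2 = (7^1)^2 = 7^2 = 49
7^3 = 7 * 7^2 = 7 * 49 = 343
7^6 = (7^3)^2 = 343^2 = 117649
7^12 = (7^6)^2 = 117649^2 = 13841287201
7^13 = 7 * 7^12 = 7 * 13841287201 = 96889010407
7^26 = (7^13)^2 = 96889010407^2 = 9387480337647754305649

Result: 9387480337647754305649
Multiplications needed: 6 (6 lines after 7^1)

7^26 = 9387480337647754305649. Using exponentiation by squaring, this requires 6 multiplications. The key idea: if the exponent is even, square the half-power; if odd, multiply by the base once.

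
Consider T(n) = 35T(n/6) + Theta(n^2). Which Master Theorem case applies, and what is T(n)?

Master Theorem for T(n) = 35T(n/6) + O(n^2):

a = 35, b = 6, c = 2
log_b(a) = log_6(35) = 1.9843

Case 3: c = 2 > log_6(35) = 1.9843
T(n) = O(n^2) = O(n^2)

For T(n) = 35T(n/6) + O(n^2): log_6(35) = 1.9843. This is Case 3 of the Master Theorem (c > log_b(a), work dominated by root), giving O(n^2).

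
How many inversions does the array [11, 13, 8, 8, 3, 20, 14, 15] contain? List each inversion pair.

Finding inversions in [11, 13, 8, 8, 3, 20, 14, 15]:

(0, 2): arr[0]=11 > arr[2]=8
(0, 3): arr[0]=11 > arr[3]=8
(0, 4): arr[0]=11 > arr[4]=3
(1, 2): arr[1]=13 > arr[2]=8
(1, 3): arr[1]=13 > arr[3]=8
(1, 4): arr[1]=13 > arr[4]=3
(2, 4): arr[2]=8 > arr[4]=3
(3, 4): arr[3]=8 > arr[4]=3
(5, 6): arr[5]=20 > arr[6]=14
(5, 7): arr[5]=20 > arr[7]=15

Total inversions: 10

The array has 10 inversion(s): (0,2), (0,3), (0,4), (1,2), (1,3), (1,4), (2,4), (3,4), (5,6), (5,7). Each pair (i,j) satisfies i < j and arr[i] > arr[j].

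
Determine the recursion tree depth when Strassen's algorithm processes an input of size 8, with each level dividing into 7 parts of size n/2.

For divide and conquer with division factor 2:

Problem sizes at each level:
Level 0: 8
Level 1: 4
Level 2: 2
Level 3: 1

The root is level 0 and the size-1 base case is level 3 (the tree spans levels 0 through 3, i.e. 4 levels counting the root), so the depth is the number of divisions: log_2(8) = 3

The recursion tree depth is log_2(8) = 3. At each level, the problem size is divided by 2, so it takes 3 divisions to reduce to a base case of size 1. The algorithm makes 7 recursive calls at each level.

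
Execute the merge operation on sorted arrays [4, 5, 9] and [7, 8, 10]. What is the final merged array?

Merging process:

Compare 4 vs 7: take 4 from left. Merged: [4]
Compare 5 vs 7: take 5 from left. Merged: [4, 5]
Compare 9 vs 7: take 7 from right. Merged: [4, 5, 7]
Compare 9 vs 8: take 8 from right. Merged: [4, 5, 7, 8]
Compare 9 vs 10: take 9 from left. Merged: [4, 5, 7, 8, 9]
Append remaining from right: [10]. Merged: [4, 5, 7, 8, 9, 10]

Final merged array: [4, 5, 7, 8, 9, 10]
Total comparisons: 5

The merged array is [4, 5, 7, 8, 9, 10], requiring 5 comparisons. The merge step runs in O(n) time where n is the total number of elements.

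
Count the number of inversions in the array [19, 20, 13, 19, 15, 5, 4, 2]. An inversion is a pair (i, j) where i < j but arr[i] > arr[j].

Finding inversions in [19, 20, 13, 19, 15, 5, 4, 2]:

(0, 2): arr[0]=19 > arr[2]=13
(0, 4): arr[0]=19 > arr[4]=15
(0, 5): arr[0]=19 > arr[5]=5
(0, 6): arr[0]=19 > arr[6]=4
(0, 7): arr[0]=19 > arr[7]=2
(1, 2): arr[1]=20 > arr[2]=13
(1, 3): arr[1]=20 > arr[3]=19
(1, 4): arr[1]=20 > arr[4]=15
(1, 5): arr[1]=20 > arr[5]=5
(1, 6): arr[1]=20 > arr[6]=4
(1, 7): arr[1]=20 > arr[7]=2
(2, 5): arr[2]=13 > arr[5]=5
(2, 6): arr[2]=13 > arr[6]=4
(2, 7): arr[2]=13 > arr[7]=2
(3, 4): arr[3]=19 > arr[4]=15
(3, 5): arr[3]=19 > arr[5]=5
(3, 6): arr[3]=19 > arr[6]=4
(3, 7): arr[3]=19 > arr[7]=2
(4, 5): arr[4]=15 > arr[5]=5
(4, 6): arr[4]=15 > arr[6]=4
(4, 7): arr[4]=15 > arr[7]=2
(5, 6): arr[5]=5 > arr[6]=4
(5, 7): arr[5]=5 > arr[7]=2
(6, 7): arr[6]=4 > arr[7]=2

Total inversions: 24

The array has 24 inversion(s): (0,2), (0,4), (0,5), (0,6), (0,7), (1,2), (1,3), (1,4), (1,5), (1,6), (1,7), (2,5), (2,6), (2,7), (3,4), (3,5), (3,6), (3,7), (4,5), (4,6), (4,7), (5,6), (5,7), (6,7). Each pair (i,j) satisfies i < j and arr[i] > arr[j].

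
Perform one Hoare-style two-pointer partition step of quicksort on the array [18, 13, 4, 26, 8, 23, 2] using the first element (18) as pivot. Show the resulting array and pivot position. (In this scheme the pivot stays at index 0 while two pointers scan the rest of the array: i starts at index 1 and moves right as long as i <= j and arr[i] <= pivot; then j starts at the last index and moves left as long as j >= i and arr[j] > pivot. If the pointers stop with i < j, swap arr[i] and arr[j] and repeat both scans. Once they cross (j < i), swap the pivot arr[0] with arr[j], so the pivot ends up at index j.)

Hoare-style two-pointer partition with pivot = 18:

Initial array: [18, 13, 4, 26, 8, 23, 2]

Pointers start at i = 1, j = 6.
i stops at index 3 (arr[3]=26 > 18), j stops at index 6 (arr[6]=2 <= 18): swap arr[3] and arr[6], array becomes [18, 13, 4, 2, 8, 23, 26]
i ends at 5, j ends at 4: the pointers have crossed (j < i), so scanning stops.

Swap pivot arr[0] with arr[4] to place pivot at position 4: [8, 13, 4, 2, 18, 23, 26]
Pivot position: 4

After partitioning with pivot 18, the array becomes [8, 13, 4, 2, 18, 23, 26]. The pivot is placed at index 4. All elements to the left of the pivot are <= 18, and all elements to the right are > 18.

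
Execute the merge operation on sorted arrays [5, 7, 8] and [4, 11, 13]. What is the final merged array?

Merging process:

Compare 5 vs 4: take 4 from right. Merged: [4]
Compare 5 vs 11: take 5 from left. Merged: [4, 5]
Compare 7 vs 11: take 7 from left. Merged: [4, 5, 7]
Compare 8 vs 11: take 8 from left. Merged: [4, 5, 7, 8]
Append remaining from right: [11, 13]. Merged: [4, 5, 7, 8, 11, 13]

Final merged array: [4, 5, 7, 8, 11, 13]
Total comparisons: 4

The merged array is [4, 5, 7, 8, 11, 13], requiring 4 comparisons. The merge step runs in O(n) time where n is the total number of elements.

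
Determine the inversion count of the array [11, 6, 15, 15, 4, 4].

Finding inversions in [11, 6, 15, 15, 4, 4]:

(0, 1): arr[0]=11 > arr[1]=6
(0, 4): arr[0]=11 > arr[4]=4
(0, 5): arr[0]=11 > arr[5]=4
(1, 4): arr[1]=6 > arr[4]=4
(1, 5): arr[1]=6 > arr[5]=4
(2, 4): arr[2]=15 > arr[4]=4
(2, 5): arr[2]=15 > arr[5]=4
(3, 4): arr[3]=15 > arr[4]=4
(3, 5): arr[3]=15 > arr[5]=4

Total inversions: 9

The array has 9 inversion(s): (0,1), (0,4), (0,5), (1,4), (1,5), (2,4), (2,5), (3,4), (3,5). Each pair (i,j) satisfies i < j and arr[i] > arr[j].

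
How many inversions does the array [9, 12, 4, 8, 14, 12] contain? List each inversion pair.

Finding inversions in [9, 12, 4, 8, 14, 12]:

(0, 2): arr[0]=9 > arr[2]=4
(0, 3): arr[0]=9 > arr[3]=8
(1, 2): arr[1]=12 > arr[2]=4
(1, 3): arr[1]=12 > arr[3]=8
(4, 5): arr[4]=14 > arr[5]=12

Total inversions: 5

The array has 5 inversion(s): (0,2), (0,3), (1,2), (1,3), (4,5). Each pair (i,j) satisfies i < j and arr[i] > arr[j].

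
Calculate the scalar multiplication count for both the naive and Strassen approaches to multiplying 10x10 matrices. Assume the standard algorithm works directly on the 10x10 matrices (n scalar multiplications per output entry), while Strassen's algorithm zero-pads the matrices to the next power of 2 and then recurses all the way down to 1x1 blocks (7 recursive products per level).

Matrix multiplication for 10x10 matrices:

Strassen's algorithm requires power-of-2 dimensions. Pad 10x10 to 16x16 (next power of 2).

Standard algorithm: 10^3 = 1000 multiplications
Strassen's algorithm: 7^(log2(16)) = 7^4 = 2401 multiplications
Difference: 1000 - 2401 = -1401 (Strassen uses MORE here due to padding overhead — for small or just-over-power-of-2 n, padding can outweigh the per-level savings)

Standard: 1000 multiplications (10^3). Strassen: 2401 multiplications (7^4, after padding to 16x16). Strassen reduces 8 recursive multiplications to 7 at each level.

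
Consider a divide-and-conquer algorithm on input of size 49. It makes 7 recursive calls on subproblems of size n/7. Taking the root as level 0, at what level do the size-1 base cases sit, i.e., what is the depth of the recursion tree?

For divide and conquer with division factor 7:

Problem sizes at each level:
Level 0: 49
Level 1: 7
Level 2: 1

The root is level 0 and the size-1 base case is level 2 (the tree spans levels 0 through 2, i.e. 3 levels counting the root), so the depth is the number of divisions: log_7(49) = 2

The recursion tree depth is log_7(49) = 2. At each level, the problem size is divided by 7, so it takes 2 divisions to reduce to a base case of size 1. The algorithm makes 7 recursive calls at each level.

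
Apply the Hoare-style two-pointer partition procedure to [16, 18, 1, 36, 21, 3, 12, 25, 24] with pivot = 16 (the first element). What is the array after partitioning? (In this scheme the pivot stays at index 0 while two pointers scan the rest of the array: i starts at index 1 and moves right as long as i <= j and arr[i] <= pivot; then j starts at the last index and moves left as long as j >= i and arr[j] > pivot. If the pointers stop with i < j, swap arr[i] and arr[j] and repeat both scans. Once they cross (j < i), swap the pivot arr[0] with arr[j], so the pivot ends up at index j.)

Hoare-style two-pointer partition with pivot = 16:

Initial array: [16, 18, 1, 36, 21, 3, 12, 25, 24]

Pointers start at i = 1, j = 8.
i stops at index 1 (arr[1]=18 > 16), j stops at index 6 (arr[6]=12 <= 16): swap arr[1] and arr[6], array becomes [16, 12, 1, 36, 21, 3, 18, 25, 24]
i stops at index 3 (arr[3]=36 > 16), j stops at index 5 (arr[5]=3 <= 16): swap arr[3] and arr[5], array becomes [16, 12, 1, 3, 21, 36, 18, 25, 24]
i ends at 4, j ends at 3: the pointers have crossed (j < i), so scanning stops.

Swap pivot arr[0] with arr[3] to place pivot at position 3: [3, 12, 1, 16, 21, 36, 18, 25, 24]
Pivot position: 3

After partitioning with pivot 16, the array becomes [3, 12, 1, 16, 21, 36, 18, 25, 24]. The pivot is placed at index 3. All elements to the left of the pivot are <= 16, and all elements to the right are > 16.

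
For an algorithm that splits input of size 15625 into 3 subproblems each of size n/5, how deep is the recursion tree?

For divide and conquer with division factor 5:

Problem sizes at each level:
Level 0: 15625
Level 1: 3125
Level 2: 625
Level 3: 125
Level 4: 25
Level 5: 5
Level 6: 1

The root is level 0 and the size-1 base case is level 6 (the tree spans levels 0 through 6, i.e. 7 levels counting the root), so the depth is the number of divisions: log_5(15625) = 6

The recursion tree depth is log_5(15625) = 6. At each level, the problem size is divided by 5, so it takes 6 divisions to reduce to a base case of size 1. The algorithm makes 3 recursive calls at each level.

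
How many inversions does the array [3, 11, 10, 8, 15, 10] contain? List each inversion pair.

Finding inversions in [3, 11, 10, 8, 15, 10]:

(1, 2): arr[1]=11 > arr[2]=10
(1, 3): arr[1]=11 > arr[3]=8
(1, 5): arr[1]=11 > arr[5]=10
(2, 3): arr[2]=10 > arr[3]=8
(4, 5): arr[4]=15 > arr[5]=10

Total inversions: 5

The array has 5 inversion(s): (1,2), (1,3), (1,5), (2,3), (4,5). Each pair (i,j) satisfies i < j and arr[i] > arr[j].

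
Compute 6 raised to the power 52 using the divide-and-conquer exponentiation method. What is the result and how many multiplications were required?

Computing 6^52 by squaring (build up from 6^1; each line after the first costs one multiplication):

6^1 = 6
6^2 = (6^1)^2 = 6^2 = 36
6^3 = 6 * 6^2 = 6 * 36 = 216
6^6 = (6^3)^2 = 216^2 = 46656
6^12 = (6^6)^2 = 46656^2 = 2176782336
6^13 = 6 * 6^12 = 6 * 2176782336 = 13060694016
6^26 = (6^13)^2 = 13060694016^2 = 170581728179578208256
6^52 = (6^26)^2 = 170581728179578208256^2 = 29098125988731506183153025616435306561536

Result: 29098125988731506183153025616435306561536
Multiplications needed: 7 (7 lines after 6^1)

6^52 = 29098125988731506183153025616435306561536. Using exponentiation by squaring, this requires 7 multiplications. The key idea: if the exponent is even, square the half-power; if odd, multiply by the base once.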